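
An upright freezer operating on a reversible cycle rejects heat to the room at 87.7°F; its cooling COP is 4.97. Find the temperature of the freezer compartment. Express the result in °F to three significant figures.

For a Carnot refrigerator COP_R = T_C/(T_H − T_C), so T_C = COP·T_H/(1 + COP).
With T_H = 304.09 K, T_C = 4.97 × 304.09/5.970 = 253.16 K.
Converting, 253.16 K = -3.99°F.

-3.99 °F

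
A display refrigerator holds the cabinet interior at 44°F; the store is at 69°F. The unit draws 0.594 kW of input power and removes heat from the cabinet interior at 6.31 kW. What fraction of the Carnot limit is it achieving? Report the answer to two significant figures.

COP_actual = Q̇_C/Ẇ = 6.310/0.5940 = 10.62.
In absolute terms T_C = 279.82 K and T_H = 293.71 K, so ΔT = 13.89 K.
COP_Carnot = T_C/ΔT = 279.82/13.89 = 20.15.
η_II = COP_actual/COP_Carnot = 10.62/20.15 = 0.5273.

0.53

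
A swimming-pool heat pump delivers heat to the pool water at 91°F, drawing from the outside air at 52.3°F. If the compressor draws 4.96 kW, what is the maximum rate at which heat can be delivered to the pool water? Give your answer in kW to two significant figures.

71 kW

In absolute terms T_C = 284.43 K and T_H = 305.93 K, so ΔT = 21.50 K.
COP_Carnot = T_H/ΔT = 305.93/21.50 = 14.23.
Q̇_max = COP_Carnot × Ẇ = 14.23 × 4.960 kW = 70.58 kW.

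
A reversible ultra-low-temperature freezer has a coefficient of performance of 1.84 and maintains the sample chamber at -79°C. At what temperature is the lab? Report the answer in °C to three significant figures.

26.5 °C

COP_R = T_C/(T_H − T_C) gives T_H − T_C = T_C/COP.
With T_C = 194.15 K, T_H = 194.15 × (1 + 1/1.84) = 299.67 K.
Converting, 299.67 K = 26.52°C.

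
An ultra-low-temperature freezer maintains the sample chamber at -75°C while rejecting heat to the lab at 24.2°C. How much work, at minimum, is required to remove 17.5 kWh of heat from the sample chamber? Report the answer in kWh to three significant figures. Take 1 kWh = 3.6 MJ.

8.76 kWh

In absolute terms T_C = 198.15 K and T_H = 297.35 K, so ΔT = 99.20 K.
The reversible limit is COP_R = T_C/ΔT = 1.997, so W_min = Q_C/COP = Q_C·ΔT/T_C.
W_min = 17.50 × 99.20/198.15 = 8.761 kWh.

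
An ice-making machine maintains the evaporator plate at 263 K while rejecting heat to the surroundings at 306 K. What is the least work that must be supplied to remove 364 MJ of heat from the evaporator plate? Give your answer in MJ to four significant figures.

59.51 MJ

The reservoir spacing is ΔT = 306 − 263 = 43.00 K.
The reversible limit is COP_R = T_C/ΔT = 6.116, so W_min = Q_C/COP = Q_C·ΔT/T_C.
W_min = 364.0 × 43.00/263.00 = 59.51 MJ.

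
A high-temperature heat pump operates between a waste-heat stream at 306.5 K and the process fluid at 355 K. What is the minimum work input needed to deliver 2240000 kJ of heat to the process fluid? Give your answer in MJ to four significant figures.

The reservoir spacing is ΔT = 355 − 306.5 = 48.50 K.
The reversible limit is COP_HP = T_H/ΔT = 7.320, so W_min = Q_H/COP = Q_H·ΔT/T_H.
W_min = 2240000 × 48.50/355.00 = 306000 kJ = 306.0 MJ.

306.0 MJ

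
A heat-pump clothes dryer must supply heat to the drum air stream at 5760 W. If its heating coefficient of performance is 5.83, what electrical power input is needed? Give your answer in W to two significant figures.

Ẇ = Q̇_H/COP_HP = 5760/5.83 = 988.0 W.

990 W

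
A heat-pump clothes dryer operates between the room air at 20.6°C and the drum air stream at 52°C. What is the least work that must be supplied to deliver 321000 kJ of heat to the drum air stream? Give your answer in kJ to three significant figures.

In absolute terms T_C = 293.75 K and T_H = 325.15 K, so ΔT = 31.40 K.
The reversible limit is COP_HP = T_H/ΔT = 10.36, so W_min = Q_H/COP = Q_H·ΔT/T_H.
W_min = 321000 × 31.40/325.15 = 31000 kJ.

31000 kJ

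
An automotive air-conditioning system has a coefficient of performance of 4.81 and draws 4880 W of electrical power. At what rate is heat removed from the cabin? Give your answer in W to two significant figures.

Q̇_C = COP × Ẇ = 4.81 × 4880 = 23470 W.

23000 W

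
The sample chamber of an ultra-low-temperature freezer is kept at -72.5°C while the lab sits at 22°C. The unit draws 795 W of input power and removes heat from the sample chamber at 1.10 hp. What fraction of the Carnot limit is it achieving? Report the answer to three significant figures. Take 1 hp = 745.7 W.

Converting, Q̇_C = 1.100 hp = 820.3 W, so COP_actual = Q̇_C/Ẇ = 820.3/795.0 = 1.032.
In absolute terms T_C = 200.65 K and T_H = 295.15 K, so ΔT = 94.50 K.
COP_Carnot = T_C/ΔT = 200.65/94.50 = 2.123.
η_II = COP_actual/COP_Carnot = 1.032/2.123 = 0.4859.

0.486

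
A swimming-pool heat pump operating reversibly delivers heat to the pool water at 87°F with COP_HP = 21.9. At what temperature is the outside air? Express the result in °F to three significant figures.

62.0 °F

COP_HP = T_H/(T_H − T_C) gives T_H − T_C = T_H/COP.
With T_H = 303.71 K, T_C = 303.71 × (1 − 1/21.9) = 289.84 K.
Converting, 289.84 K = 62.04°F.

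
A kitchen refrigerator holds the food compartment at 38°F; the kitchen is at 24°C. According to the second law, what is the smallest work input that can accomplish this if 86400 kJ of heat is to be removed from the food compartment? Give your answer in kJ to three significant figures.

6460 kJ

In absolute terms T_C = 276.48 K and T_H = 297.15 K, so ΔT = 20.67 K.
The reversible limit is COP_R = T_C/ΔT = 13.38, so W_min = Q_C/COP = Q_C·ΔT/T_C.
W_min = 86400 × 20.67/276.48 = 6458 kJ.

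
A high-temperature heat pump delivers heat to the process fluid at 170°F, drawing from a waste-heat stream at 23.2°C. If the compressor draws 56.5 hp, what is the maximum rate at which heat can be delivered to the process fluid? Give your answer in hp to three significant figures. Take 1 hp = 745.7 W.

In absolute terms T_C = 296.35 K and T_H = 349.82 K, so ΔT = 53.47 K.
COP_Carnot = T_H/ΔT = 349.82/53.47 = 6.543.
Q̇_max = COP_Carnot × Ẇ = 6.543 × 56.50 hp = 369.7 hp.

370 hp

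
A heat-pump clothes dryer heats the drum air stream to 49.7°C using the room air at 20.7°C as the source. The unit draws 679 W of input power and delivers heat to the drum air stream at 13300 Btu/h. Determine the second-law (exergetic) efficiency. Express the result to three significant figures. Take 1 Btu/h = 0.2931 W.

0.516

Converting, Q̇_H = 13300 Btu/h = 3898 W, so COP_actual = Q̇_H/Ẇ = 3898/679.0 = 5.741.
In absolute terms T_C = 293.85 K and T_H = 322.85 K, so ΔT = 29.00 K.
COP_Carnot = T_H/ΔT = 322.85/29.00 = 11.13.
η_II = COP_actual/COP_Carnot = 5.741/11.13 = 0.5157.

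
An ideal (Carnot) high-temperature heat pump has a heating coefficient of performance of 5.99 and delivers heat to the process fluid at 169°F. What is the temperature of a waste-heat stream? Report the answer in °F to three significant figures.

64.0 °F

COP_HP = T_H/(T_H − T_C) gives T_H − T_C = T_H/COP.
With T_H = 349.26 K, T_C = 349.26 × (1 − 1/5.99) = 290.95 K.
Converting, 290.95 K = 64.05°F.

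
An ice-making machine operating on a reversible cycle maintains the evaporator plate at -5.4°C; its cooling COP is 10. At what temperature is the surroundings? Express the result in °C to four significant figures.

21.38 °C

COP_R = T_C/(T_H − T_C) gives T_H − T_C = T_C/COP.
With T_C = 267.75 K, T_H = 267.75 × (1 + 1/10) = 294.53 K.
Converting, 294.53 K = 21.38°C.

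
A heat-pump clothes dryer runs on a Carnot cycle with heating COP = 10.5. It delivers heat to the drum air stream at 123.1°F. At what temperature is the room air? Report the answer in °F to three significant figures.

67.6 °F

COP_HP = T_H/(T_H − T_C) gives T_H − T_C = T_H/COP.
With T_H = 323.76 K, T_C = 323.76 × (1 − 1/10.5) = 292.93 K.
Converting, 292.93 K = 67.60°F.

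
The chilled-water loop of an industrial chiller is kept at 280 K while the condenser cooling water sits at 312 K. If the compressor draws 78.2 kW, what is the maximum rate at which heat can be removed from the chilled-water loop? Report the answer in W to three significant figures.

684000 W

The reservoir spacing is ΔT = 312 − 280 = 32.00 K.
COP_Carnot = T_C/ΔT = 280.00/32.00 = 8.750.
Q̇_max = COP_Carnot × Ẇ = 8.750 × 78.20 kW = 684.3 kW = 684300 W.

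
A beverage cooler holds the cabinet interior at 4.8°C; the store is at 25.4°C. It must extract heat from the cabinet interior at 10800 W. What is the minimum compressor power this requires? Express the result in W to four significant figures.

In absolute terms T_C = 277.95 K and T_H = 298.55 K, so ΔT = 20.60 K.
COP_Carnot = T_C/ΔT = 277.95/20.60 = 13.49.
Ẇ_min = Q̇/COP_Carnot = 10800/13.49 = 800.4 W.

800.4 W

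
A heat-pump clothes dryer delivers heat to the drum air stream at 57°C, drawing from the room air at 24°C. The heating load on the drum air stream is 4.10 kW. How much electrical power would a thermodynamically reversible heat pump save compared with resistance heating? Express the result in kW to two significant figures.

3.7 kW

In absolute terms T_C = 297.15 K and T_H = 330.15 K, so ΔT = 33.00 K.
COP_Carnot = T_H/ΔT = 330.15/33.00 = 10.00.
Resistance heating needs Ẇ_res = Q̇_H = 4.100 kW; the reversible heat pump needs only Ẇ_hp = Q̇_H/COP = 0.4098 kW.
Saving = 4.100 − 0.4098 = 3.690 kW.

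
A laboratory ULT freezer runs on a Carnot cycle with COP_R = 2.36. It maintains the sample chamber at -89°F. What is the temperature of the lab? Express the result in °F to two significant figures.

COP_R = T_C/(T_H − T_C) gives T_H − T_C = T_C/COP.
With T_C = 205.93 K, T_H = 205.93 × (1 + 1/2.36) = 293.19 K.
Converting, 293.19 K = 68.06°F.

68 °F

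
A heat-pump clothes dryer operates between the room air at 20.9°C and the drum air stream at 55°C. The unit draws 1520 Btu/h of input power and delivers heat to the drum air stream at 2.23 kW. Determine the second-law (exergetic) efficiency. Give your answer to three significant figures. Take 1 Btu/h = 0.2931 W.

0.520

Converting, Q̇_H = 2.230 kW = 7608 Btu/h, so COP_actual = Q̇_H/Ẇ = 7608/1520 = 5.005.
In absolute terms T_C = 294.05 K and T_H = 328.15 K, so ΔT = 34.10 K.
COP_Carnot = T_H/ΔT = 328.15/34.10 = 9.623.
η_II = COP_actual/COP_Carnot = 5.005/9.623 = 0.5201.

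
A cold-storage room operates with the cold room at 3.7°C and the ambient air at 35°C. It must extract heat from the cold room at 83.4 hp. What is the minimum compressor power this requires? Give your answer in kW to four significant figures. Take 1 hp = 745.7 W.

In absolute terms T_C = 276.85 K and T_H = 308.15 K, so ΔT = 31.30 K.
COP_Carnot = T_C/ΔT = 276.85/31.30 = 8.845.
Ẇ_min = Q̇/COP_Carnot = 83.40/8.845 = 9.429 hp = 7.031 kW.

7.031 kW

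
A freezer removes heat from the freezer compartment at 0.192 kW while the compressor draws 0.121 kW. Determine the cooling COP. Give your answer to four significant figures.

The first law gives Q̇_H = Q̇_C + Ẇ, so the three rates are Q̇_C = 0.1920, Q̇_H = 0.3130, Ẇ = 0.1210 kW.
COP_R = Q̇_C/Ẇ = 0.1920/0.1210 = 1.587.

1.587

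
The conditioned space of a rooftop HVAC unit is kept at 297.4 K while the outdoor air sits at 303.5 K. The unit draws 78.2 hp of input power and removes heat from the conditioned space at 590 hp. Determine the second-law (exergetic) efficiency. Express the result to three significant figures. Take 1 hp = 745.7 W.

COP_actual = Q̇_C/Ẇ = 590.0/78.20 = 7.545.
The reservoir spacing is ΔT = 303.5 − 297.4 = 6.100 K.
COP_Carnot = T_C/ΔT = 297.40/6.100 = 48.75.
η_II = COP_actual/COP_Carnot = 7.545/48.75 = 0.1548.

0.155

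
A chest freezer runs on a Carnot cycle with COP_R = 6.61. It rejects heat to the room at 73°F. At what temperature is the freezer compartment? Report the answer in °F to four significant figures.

3.004 °F

For a Carnot refrigerator COP_R = T_C/(T_H − T_C), so T_C = COP·T_H/(1 + COP).
With T_H = 295.93 K, T_C = 6.61 × 295.93/7.610 = 257.04 K.
Converting, 257.04 K = 3.00°F.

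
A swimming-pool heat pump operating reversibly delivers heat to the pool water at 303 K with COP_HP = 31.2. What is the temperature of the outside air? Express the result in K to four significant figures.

293.3 K

COP_HP = T_H/(T_H − T_C) gives T_H − T_C = T_H/COP.
With T_H = 303.00 K, T_C = 303.00 × (1 − 1/31.2) = 293.29 K.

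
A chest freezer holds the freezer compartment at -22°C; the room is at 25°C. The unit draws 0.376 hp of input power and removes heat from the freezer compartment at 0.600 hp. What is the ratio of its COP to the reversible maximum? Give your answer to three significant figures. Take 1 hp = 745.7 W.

0.299

COP_actual = Q̇_C/Ẇ = 0.6000/0.3760 = 1.596.
In absolute terms T_C = 251.15 K and T_H = 298.15 K, so ΔT = 47.00 K.
COP_Carnot = T_C/ΔT = 251.15/47.00 = 5.344.
η_II = COP_actual/COP_Carnot = 1.596/5.344 = 0.2986.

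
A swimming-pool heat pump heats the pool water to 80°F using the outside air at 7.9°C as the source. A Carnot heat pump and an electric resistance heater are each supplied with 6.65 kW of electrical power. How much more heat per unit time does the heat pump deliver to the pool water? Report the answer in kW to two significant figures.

100 kW

In absolute terms T_C = 281.05 K and T_H = 299.82 K, so ΔT = 18.77 K.
COP_Carnot = T_H/ΔT = 299.82/18.77 = 15.98.
The heat pump delivers Q̇_H = COP × Ẇ = 106.2 kW; the resistance heater delivers Ẇ = 6.650 kW.
Extra = (COP − 1)·Ẇ = 99.59 kW.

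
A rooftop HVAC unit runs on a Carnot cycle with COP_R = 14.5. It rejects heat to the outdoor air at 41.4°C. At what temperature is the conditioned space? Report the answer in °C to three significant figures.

For a Carnot refrigerator COP_R = T_C/(T_H − T_C), so T_C = COP·T_H/(1 + COP).
With T_H = 314.55 K, T_C = 14.5 × 314.55/15.50 = 294.26 K.
Converting, 294.26 K = 21.11°C.

21.1 °C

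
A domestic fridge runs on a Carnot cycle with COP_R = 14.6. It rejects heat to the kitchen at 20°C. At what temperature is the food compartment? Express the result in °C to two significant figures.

1.2 °C

For a Carnot refrigerator COP_R = T_C/(T_H − T_C), so T_C = COP·T_H/(1 + COP).
With T_H = 293.15 K, T_C = 14.6 × 293.15/15.60 = 274.36 K.
Converting, 274.36 K = 1.21°C.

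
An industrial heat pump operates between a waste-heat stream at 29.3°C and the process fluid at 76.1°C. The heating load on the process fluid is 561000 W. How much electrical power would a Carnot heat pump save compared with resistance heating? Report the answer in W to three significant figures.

In absolute terms T_C = 302.45 K and T_H = 349.25 K, so ΔT = 46.80 K.
COP_Carnot = T_H/ΔT = 349.25/46.80 = 7.463.
Resistance heating needs Ẇ_res = Q̇_H = 561000 W; the reversible heat pump needs only Ẇ_hp = Q̇_H/COP = 75170 W.
Saving = 561000 − 75170 = 485800 W.

486000 W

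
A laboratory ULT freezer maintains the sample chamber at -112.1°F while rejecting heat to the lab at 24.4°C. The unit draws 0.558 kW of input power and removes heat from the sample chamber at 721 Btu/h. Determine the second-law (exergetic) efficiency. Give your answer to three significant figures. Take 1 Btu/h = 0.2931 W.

0.205

Converting, Q̇_C = 721.0 Btu/h = 0.2113 kW, so COP_actual = Q̇_C/Ẇ = 0.2113/0.5580 = 0.3787.
In absolute terms T_C = 193.09 K and T_H = 297.55 K, so ΔT = 104.5 K.
COP_Carnot = T_C/ΔT = 193.09/104.5 = 1.849.
η_II = COP_actual/COP_Carnot = 0.3787/1.849 = 0.2049.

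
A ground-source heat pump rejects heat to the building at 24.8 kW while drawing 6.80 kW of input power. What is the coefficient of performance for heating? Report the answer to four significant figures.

3.647

The first law gives Q̇_H = Q̇_C + Ẇ, so the three rates are Q̇_C = 18.00, Q̇_H = 24.80, Ẇ = 6.800 kW.
COP_HP = Q̇_H/Ẇ = 24.80/6.800 = 3.647.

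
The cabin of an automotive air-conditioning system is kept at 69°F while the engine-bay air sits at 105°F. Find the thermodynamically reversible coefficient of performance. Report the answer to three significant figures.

In absolute terms T_C = 293.71 K and T_H = 313.71 K, so ΔT = 20.00 K.
For a reversible cycle, COP_Carnot = T_C/ΔT = 293.71/20.00 = 14.69.

14.7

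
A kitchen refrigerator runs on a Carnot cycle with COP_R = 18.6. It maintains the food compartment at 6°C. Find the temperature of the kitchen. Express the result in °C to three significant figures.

21.0 °C

COP_R = T_C/(T_H − T_C) gives T_H − T_C = T_C/COP.
With T_C = 279.15 K, T_H = 279.15 × (1 + 1/18.6) = 294.16 K.
Converting, 294.16 K = 21.01°C.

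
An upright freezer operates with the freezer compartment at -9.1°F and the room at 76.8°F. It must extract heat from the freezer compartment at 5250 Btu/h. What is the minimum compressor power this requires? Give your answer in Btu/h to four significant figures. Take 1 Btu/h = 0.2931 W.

In absolute terms T_C = 250.32 K and T_H = 298.04 K, so ΔT = 47.72 K.
COP_Carnot = T_C/ΔT = 250.32/47.72 = 5.245.
Ẇ_min = Q̇/COP_Carnot = 5250/5.245 = 1001 Btu/h.

1001 Btu/h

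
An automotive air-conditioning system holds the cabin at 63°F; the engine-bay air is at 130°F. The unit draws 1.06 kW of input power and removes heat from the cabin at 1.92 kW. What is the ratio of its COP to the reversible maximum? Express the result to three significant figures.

COP_actual = Q̇_C/Ẇ = 1.920/1.060 = 1.811.
In absolute terms T_C = 290.37 K and T_H = 327.59 K, so ΔT = 37.22 K.
COP_Carnot = T_C/ΔT = 290.37/37.22 = 7.801.
η_II = COP_actual/COP_Carnot = 1.811/7.801 = 0.2322.

0.232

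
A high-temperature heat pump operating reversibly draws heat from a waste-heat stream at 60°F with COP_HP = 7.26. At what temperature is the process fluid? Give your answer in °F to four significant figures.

143.0 °F

COP_HP = T_H/(T_H − T_C) rearranges to T_H = COP·T_C/(COP − 1).
With T_C = 288.71 K, T_H = 7.26 × 288.71/6.260 = 334.82 K.
Converting, 334.82 K = 143.01°F.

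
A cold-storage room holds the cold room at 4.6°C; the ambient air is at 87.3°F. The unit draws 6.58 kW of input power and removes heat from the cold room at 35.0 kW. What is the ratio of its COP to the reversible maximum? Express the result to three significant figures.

0.500

COP_actual = Q̇_C/Ẇ = 35.00/6.580 = 5.319.
In absolute terms T_C = 277.75 K and T_H = 303.87 K, so ΔT = 26.12 K.
COP_Carnot = T_C/ΔT = 277.75/26.12 = 10.63.
η_II = COP_actual/COP_Carnot = 5.319/10.63 = 0.5003.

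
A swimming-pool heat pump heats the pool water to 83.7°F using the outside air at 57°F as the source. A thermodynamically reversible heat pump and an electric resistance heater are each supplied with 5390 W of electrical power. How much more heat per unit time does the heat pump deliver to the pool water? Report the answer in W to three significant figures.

104000 W

In absolute terms T_C = 287.04 K and T_H = 301.87 K, so ΔT = 14.83 K.
COP_Carnot = T_H/ΔT = 301.87/14.83 = 20.35.
The heat pump delivers Q̇_H = COP × Ẇ = 109700 W; the resistance heater delivers Ẇ = 5390 W.
Extra = (COP − 1)·Ẇ = 104300 W.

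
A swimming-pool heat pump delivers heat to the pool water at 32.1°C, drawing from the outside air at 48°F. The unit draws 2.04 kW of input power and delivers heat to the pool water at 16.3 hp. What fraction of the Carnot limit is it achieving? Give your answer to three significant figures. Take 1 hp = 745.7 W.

0.453

Converting, Q̇_H = 16.30 hp = 12.15 kW, so COP_actual = Q̇_H/Ẇ = 12.15/2.040 = 5.958.
In absolute terms T_C = 282.04 K and T_H = 305.25 K, so ΔT = 23.21 K.
COP_Carnot = T_H/ΔT = 305.25/23.21 = 13.15.
η_II = COP_actual/COP_Carnot = 5.958/13.15 = 0.4531.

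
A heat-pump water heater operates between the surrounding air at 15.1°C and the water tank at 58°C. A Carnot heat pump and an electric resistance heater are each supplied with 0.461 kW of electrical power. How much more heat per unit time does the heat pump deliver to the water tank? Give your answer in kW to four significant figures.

In absolute terms T_C = 288.25 K and T_H = 331.15 K, so ΔT = 42.90 K.
COP_Carnot = T_H/ΔT = 331.15/42.90 = 7.719.
The heat pump delivers Q̇_H = COP × Ẇ = 3.559 kW; the resistance heater delivers Ẇ = 0.4610 kW.
Extra = (COP − 1)·Ẇ = 3.098 kW.

3.098 kW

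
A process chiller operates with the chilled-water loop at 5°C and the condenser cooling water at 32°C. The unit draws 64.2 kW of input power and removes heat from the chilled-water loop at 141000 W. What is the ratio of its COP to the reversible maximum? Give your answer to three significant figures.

0.213

Converting, Q̇_C = 141000 W = 141.0 kW, so COP_actual = Q̇_C/Ẇ = 141.0/64.20 = 2.196.
In absolute terms T_C = 278.15 K and T_H = 305.15 K, so ΔT = 27.00 K.
COP_Carnot = T_C/ΔT = 278.15/27.00 = 10.30.
η_II = COP_actual/COP_Carnot = 2.196/10.30 = 0.2132.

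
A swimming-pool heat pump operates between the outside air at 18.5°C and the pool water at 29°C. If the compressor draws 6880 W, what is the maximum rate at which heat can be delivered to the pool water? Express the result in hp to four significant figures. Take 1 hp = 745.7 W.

In absolute terms T_C = 291.65 K and T_H = 302.15 K, so ΔT = 10.50 K.
COP_Carnot = T_H/ΔT = 302.15/10.50 = 28.78.
Q̇_max = COP_Carnot × Ẇ = 28.78 × 6880 W = 198000 W = 265.5 hp.

265.5 hp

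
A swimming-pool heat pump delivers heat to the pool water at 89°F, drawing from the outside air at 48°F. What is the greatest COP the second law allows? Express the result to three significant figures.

In absolute terms T_C = 282.04 K and T_H = 304.82 K, so ΔT = 22.78 K.
For a reversible cycle, COP_Carnot = T_H/ΔT = 304.82/22.78 = 13.38.

13.4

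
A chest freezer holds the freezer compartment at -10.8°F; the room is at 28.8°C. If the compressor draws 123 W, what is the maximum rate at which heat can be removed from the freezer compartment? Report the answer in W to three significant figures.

583 W

In absolute terms T_C = 249.37 K and T_H = 301.95 K, so ΔT = 52.58 K.
COP_Carnot = T_C/ΔT = 249.37/52.58 = 4.743.
Q̇_max = COP_Carnot × Ẇ = 4.743 × 123.0 W = 583.4 W.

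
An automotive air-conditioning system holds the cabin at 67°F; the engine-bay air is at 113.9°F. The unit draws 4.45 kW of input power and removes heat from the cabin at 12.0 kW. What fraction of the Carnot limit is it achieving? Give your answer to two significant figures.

COP_actual = Q̇_C/Ẇ = 12.00/4.450 = 2.697.
In absolute terms T_C = 292.59 K and T_H = 318.65 K, so ΔT = 26.06 K.
COP_Carnot = T_C/ΔT = 292.59/26.06 = 11.23.
η_II = COP_actual/COP_Carnot = 2.697/11.23 = 0.2401.

0.24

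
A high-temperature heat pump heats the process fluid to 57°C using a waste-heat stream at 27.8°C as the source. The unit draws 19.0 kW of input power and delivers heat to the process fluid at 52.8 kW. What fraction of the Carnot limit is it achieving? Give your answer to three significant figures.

0.246

COP_actual = Q̇_H/Ẇ = 52.80/19.00 = 2.779.
In absolute terms T_C = 300.95 K and T_H = 330.15 K, so ΔT = 29.20 K.
COP_Carnot = T_H/ΔT = 330.15/29.20 = 11.31.
η_II = COP_actual/COP_Carnot = 2.779/11.31 = 0.2458.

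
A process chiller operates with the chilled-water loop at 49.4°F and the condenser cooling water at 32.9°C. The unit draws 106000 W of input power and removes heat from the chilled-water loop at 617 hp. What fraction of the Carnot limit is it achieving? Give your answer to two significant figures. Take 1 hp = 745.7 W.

0.36

Converting, Q̇_C = 617.0 hp = 460100 W, so COP_actual = Q̇_C/Ẇ = 460100/106000 = 4.341.
In absolute terms T_C = 282.82 K and T_H = 306.05 K, so ΔT = 23.23 K.
COP_Carnot = T_C/ΔT = 282.82/23.23 = 12.17.
η_II = COP_actual/COP_Carnot = 4.341/12.17 = 0.3566.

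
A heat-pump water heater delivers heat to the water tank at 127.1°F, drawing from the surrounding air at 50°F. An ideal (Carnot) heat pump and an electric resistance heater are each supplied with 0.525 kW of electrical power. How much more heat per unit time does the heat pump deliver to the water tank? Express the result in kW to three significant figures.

3.47 kW

In absolute terms T_C = 283.15 K and T_H = 325.98 K, so ΔT = 42.83 K.
COP_Carnot = T_H/ΔT = 325.98/42.83 = 7.611.
The heat pump delivers Q̇_H = COP × Ẇ = 3.996 kW; the resistance heater delivers Ẇ = 0.5250 kW.
Extra = (COP − 1)·Ẇ = 3.471 kW.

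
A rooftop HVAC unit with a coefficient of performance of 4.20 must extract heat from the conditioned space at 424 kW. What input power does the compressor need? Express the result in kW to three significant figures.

Ẇ = Q̇_C/COP = 424.0/4.20 = 101.0 kW.

101 kW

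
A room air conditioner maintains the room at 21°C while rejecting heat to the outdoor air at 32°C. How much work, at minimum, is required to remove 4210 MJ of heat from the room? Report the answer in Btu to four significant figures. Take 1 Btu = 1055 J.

In absolute terms T_C = 294.15 K and T_H = 305.15 K, so ΔT = 11.00 K.
The reversible limit is COP_R = T_C/ΔT = 26.74, so W_min = Q_C/COP = Q_C·ΔT/T_C.
W_min = 4210 × 11.00/294.15 = 157.4 MJ = 149200 Btu.

149200 Btu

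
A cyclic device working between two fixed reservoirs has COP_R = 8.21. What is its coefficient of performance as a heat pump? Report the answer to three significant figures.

9.21

The first law on one cycle gives Q_H = Q_C + W, so Q_H/W = Q_C/W + 1.
COP_HP = COP_R + 1 = 8.21 + 1 = 9.21.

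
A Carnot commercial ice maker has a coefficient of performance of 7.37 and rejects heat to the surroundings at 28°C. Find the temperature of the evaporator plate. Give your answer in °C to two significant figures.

-8.0 °C

For a Carnot refrigerator COP_R = T_C/(T_H − T_C), so T_C = COP·T_H/(1 + COP).
With T_H = 301.15 K, T_C = 7.37 × 301.15/8.370 = 265.17 K.
Converting, 265.17 K = -7.98°C.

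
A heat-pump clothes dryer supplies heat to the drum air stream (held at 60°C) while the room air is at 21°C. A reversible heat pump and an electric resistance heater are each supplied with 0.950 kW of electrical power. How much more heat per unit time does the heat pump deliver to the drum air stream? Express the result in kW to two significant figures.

In absolute terms T_C = 294.15 K and T_H = 333.15 K, so ΔT = 39.00 K.
COP_Carnot = T_H/ΔT = 333.15/39.00 = 8.542.
The heat pump delivers Q̇_H = COP × Ẇ = 8.115 kW; the resistance heater delivers Ẇ = 0.9500 kW.
Extra = (COP − 1)·Ẇ = 7.165 kW.

7.2 kW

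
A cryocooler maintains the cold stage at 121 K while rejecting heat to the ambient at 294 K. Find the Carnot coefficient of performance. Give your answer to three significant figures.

The reservoir spacing is ΔT = 294 − 121 = 173.0 K.
For a reversible cycle, COP_Carnot = T_C/ΔT = 121.00/173.0 = 0.6994.

0.699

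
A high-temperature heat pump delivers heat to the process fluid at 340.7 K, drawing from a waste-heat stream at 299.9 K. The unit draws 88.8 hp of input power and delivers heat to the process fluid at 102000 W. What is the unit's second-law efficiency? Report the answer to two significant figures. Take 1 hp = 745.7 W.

0.18

Converting, Q̇_H = 102000 W = 136.8 hp, so COP_actual = Q̇_H/Ẇ = 136.8/88.80 = 1.540.
The reservoir spacing is ΔT = 340.7 − 299.9 = 40.80 K.
COP_Carnot = T_H/ΔT = 340.70/40.80 = 8.350.
η_II = COP_actual/COP_Carnot = 1.540/8.350 = 0.1845.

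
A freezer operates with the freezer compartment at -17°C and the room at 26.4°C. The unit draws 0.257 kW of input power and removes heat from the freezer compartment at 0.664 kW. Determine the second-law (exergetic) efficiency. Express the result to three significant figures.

COP_actual = Q̇_C/Ẇ = 0.6640/0.2570 = 2.584.
In absolute terms T_C = 256.15 K and T_H = 299.55 K, so ΔT = 43.40 K.
COP_Carnot = T_C/ΔT = 256.15/43.40 = 5.902.
η_II = COP_actual/COP_Carnot = 2.584/5.902 = 0.4378.

0.438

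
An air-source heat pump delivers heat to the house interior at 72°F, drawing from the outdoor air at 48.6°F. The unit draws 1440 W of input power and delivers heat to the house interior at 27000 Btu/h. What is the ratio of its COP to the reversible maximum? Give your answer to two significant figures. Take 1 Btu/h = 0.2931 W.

0.24

Converting, Q̇_H = 27000 Btu/h = 7914 W, so COP_actual = Q̇_H/Ẇ = 7914/1440 = 5.496.
In absolute terms T_C = 282.37 K and T_H = 295.37 K, so ΔT = 13.00 K.
COP_Carnot = T_H/ΔT = 295.37/13.00 = 22.72.
η_II = COP_actual/COP_Carnot = 5.496/22.72 = 0.2419.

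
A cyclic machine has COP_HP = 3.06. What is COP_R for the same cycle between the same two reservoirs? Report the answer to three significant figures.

Since Q_H = Q_C + W for any cycle, COP_R = Q_C/W = Q_H/W − 1.
COP_R = 3.06 − 1 = 2.06.

2.06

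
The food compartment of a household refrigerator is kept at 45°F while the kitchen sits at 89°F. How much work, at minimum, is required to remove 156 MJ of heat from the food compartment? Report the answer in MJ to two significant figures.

14 MJ

In absolute terms T_C = 280.37 K and T_H = 304.82 K, so ΔT = 24.44 K.
The reversible limit is COP_R = T_C/ΔT = 11.47, so W_min = Q_C/COP = Q_C·ΔT/T_C.
W_min = 156.0 × 24.44/280.37 = 13.60 MJ.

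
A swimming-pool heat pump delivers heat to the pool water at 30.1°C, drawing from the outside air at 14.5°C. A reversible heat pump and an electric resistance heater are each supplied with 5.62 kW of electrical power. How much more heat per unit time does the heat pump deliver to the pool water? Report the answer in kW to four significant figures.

In absolute terms T_C = 287.65 K and T_H = 303.25 K, so ΔT = 15.60 K.
COP_Carnot = T_H/ΔT = 303.25/15.60 = 19.44.
The heat pump delivers Q̇_H = COP × Ẇ = 109.2 kW; the resistance heater delivers Ẇ = 5.620 kW.
Extra = (COP − 1)·Ẇ = 103.6 kW.

103.6 kW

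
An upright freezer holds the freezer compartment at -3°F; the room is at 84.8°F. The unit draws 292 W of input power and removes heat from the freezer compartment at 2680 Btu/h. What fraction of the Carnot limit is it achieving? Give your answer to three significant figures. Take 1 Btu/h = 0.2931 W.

Converting, Q̇_C = 2680 Btu/h = 785.5 W, so COP_actual = Q̇_C/Ẇ = 785.5/292.0 = 2.690.
In absolute terms T_C = 253.71 K and T_H = 302.48 K, so ΔT = 48.78 K.
COP_Carnot = T_C/ΔT = 253.71/48.78 = 5.201.
η_II = COP_actual/COP_Carnot = 2.690/5.201 = 0.5172.

0.517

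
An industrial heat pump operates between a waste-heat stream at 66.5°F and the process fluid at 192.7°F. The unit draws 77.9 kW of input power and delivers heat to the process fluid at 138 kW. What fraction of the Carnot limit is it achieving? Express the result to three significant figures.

0.343

COP_actual = Q̇_H/Ẇ = 138.0/77.90 = 1.772.
In absolute terms T_C = 292.32 K and T_H = 362.43 K, so ΔT = 70.11 K.
COP_Carnot = T_H/ΔT = 362.43/70.11 = 5.169.
η_II = COP_actual/COP_Carnot = 1.772/5.169 = 0.3427.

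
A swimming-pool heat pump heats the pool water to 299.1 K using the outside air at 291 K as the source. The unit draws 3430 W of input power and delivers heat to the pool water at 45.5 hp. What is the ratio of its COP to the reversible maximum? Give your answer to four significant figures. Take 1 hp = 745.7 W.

Converting, Q̇_H = 45.50 hp = 33930 W, so COP_actual = Q̇_H/Ẇ = 33930/3430 = 9.892.
The reservoir spacing is ΔT = 299.1 − 291 = 8.100 K.
COP_Carnot = T_H/ΔT = 299.10/8.100 = 36.93.
η_II = COP_actual/COP_Carnot = 9.892/36.93 = 0.2679.

0.2679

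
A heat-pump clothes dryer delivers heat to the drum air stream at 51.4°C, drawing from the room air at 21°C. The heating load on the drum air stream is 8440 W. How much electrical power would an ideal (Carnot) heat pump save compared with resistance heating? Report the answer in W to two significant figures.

7600 W

In absolute terms T_C = 294.15 K and T_H = 324.55 K, so ΔT = 30.40 K.
COP_Carnot = T_H/ΔT = 324.55/30.40 = 10.68.
Resistance heating needs Ẇ_res = Q̇_H = 8440 W; the reversible heat pump needs only Ẇ_hp = Q̇_H/COP = 790.6 W.
Saving = 8440 − 790.6 = 7649 W.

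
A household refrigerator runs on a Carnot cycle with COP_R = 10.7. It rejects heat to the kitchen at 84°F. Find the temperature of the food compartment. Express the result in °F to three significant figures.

37.5 °F

For a Carnot refrigerator COP_R = T_C/(T_H − T_C), so T_C = COP·T_H/(1 + COP).
With T_H = 302.04 K, T_C = 10.7 × 302.04/11.70 = 276.22 K.
Converting, 276.22 K = 37.53°F.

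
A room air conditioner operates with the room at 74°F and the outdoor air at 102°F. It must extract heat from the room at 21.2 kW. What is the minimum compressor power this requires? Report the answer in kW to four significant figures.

In absolute terms T_C = 296.48 K and T_H = 312.04 K, so ΔT = 15.56 K.
COP_Carnot = T_C/ΔT = 296.48/15.56 = 19.06.
Ẇ_min = Q̇/COP_Carnot = 21.20/19.06 = 1.112 kW.

1.112 kW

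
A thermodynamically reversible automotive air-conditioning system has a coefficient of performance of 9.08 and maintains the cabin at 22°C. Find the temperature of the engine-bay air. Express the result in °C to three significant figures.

54.5 °C

COP_R = T_C/(T_H − T_C) gives T_H − T_C = T_C/COP.
With T_C = 295.15 K, T_H = 295.15 × (1 + 1/9.08) = 327.66 K.
Converting, 327.66 K = 54.51°C.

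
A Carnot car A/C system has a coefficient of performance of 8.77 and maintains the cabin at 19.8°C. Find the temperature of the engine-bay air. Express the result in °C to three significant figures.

COP_R = T_C/(T_H − T_C) gives T_H − T_C = T_C/COP.
With T_C = 292.95 K, T_H = 292.95 × (1 + 1/8.77) = 326.35 K.
Converting, 326.35 K = 53.20°C.

53.2 °C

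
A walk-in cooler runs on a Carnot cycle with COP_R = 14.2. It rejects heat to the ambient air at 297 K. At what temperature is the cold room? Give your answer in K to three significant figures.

277 K

For a Carnot refrigerator COP_R = T_C/(T_H − T_C), so T_C = COP·T_H/(1 + COP).
With T_H = 297.00 K, T_C = 14.2 × 297.00/15.20 = 277.46 K.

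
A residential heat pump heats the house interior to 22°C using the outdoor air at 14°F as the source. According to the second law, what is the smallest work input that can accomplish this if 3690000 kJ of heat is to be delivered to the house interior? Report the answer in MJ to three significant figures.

400 MJ

In absolute terms T_C = 263.15 K and T_H = 295.15 K, so ΔT = 32.00 K.
The reversible limit is COP_HP = T_H/ΔT = 9.223, so W_min = Q_H/COP = Q_H·ΔT/T_H.
W_min = 3690000 × 32.00/295.15 = 400100 kJ = 400.1 MJ.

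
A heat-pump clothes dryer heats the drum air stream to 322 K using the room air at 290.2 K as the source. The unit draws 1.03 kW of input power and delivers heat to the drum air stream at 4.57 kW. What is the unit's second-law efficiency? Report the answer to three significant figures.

0.438

COP_actual = Q̇_H/Ẇ = 4.570/1.030 = 4.437.
The reservoir spacing is ΔT = 322 − 290.2 = 31.80 K.
COP_Carnot = T_H/ΔT = 322.00/31.80 = 10.13.
η_II = COP_actual/COP_Carnot = 4.437/10.13 = 0.4382.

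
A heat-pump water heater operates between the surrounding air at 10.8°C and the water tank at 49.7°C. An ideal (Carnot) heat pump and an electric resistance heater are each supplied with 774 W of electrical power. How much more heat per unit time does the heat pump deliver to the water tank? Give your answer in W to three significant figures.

5650 W

In absolute terms T_C = 283.95 K and T_H = 322.85 K, so ΔT = 38.90 K.
COP_Carnot = T_H/ΔT = 322.85/38.90 = 8.299.
The heat pump delivers Q̇_H = COP × Ẇ = 6424 W; the resistance heater delivers Ẇ = 774.0 W.
Extra = (COP − 1)·Ẇ = 5650 W.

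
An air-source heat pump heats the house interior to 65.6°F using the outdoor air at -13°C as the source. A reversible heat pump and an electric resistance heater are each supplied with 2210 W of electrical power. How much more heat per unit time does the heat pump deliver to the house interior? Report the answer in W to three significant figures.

In absolute terms T_C = 260.15 K and T_H = 291.82 K, so ΔT = 31.67 K.
COP_Carnot = T_H/ΔT = 291.82/31.67 = 9.215.
The heat pump delivers Q̇_H = COP × Ẇ = 20370 W; the resistance heater delivers Ẇ = 2210 W.
Extra = (COP − 1)·Ẇ = 18160 W.

18200 W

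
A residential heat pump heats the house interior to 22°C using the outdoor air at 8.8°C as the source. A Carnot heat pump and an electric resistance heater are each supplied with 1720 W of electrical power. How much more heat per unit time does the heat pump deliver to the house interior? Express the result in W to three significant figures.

36700 W

In absolute terms T_C = 281.95 K and T_H = 295.15 K, so ΔT = 13.20 K.
COP_Carnot = T_H/ΔT = 295.15/13.20 = 22.36.
The heat pump delivers Q̇_H = COP × Ẇ = 38460 W; the resistance heater delivers Ẇ = 1720 W.
Extra = (COP − 1)·Ẇ = 36740 W.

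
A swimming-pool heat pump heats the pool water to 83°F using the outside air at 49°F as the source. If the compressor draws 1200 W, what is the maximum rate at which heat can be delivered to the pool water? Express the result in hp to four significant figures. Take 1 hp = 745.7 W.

In absolute terms T_C = 282.59 K and T_H = 301.48 K, so ΔT = 18.89 K.
COP_Carnot = T_H/ΔT = 301.48/18.89 = 15.96.
Q̇_max = COP_Carnot × Ẇ = 15.96 × 1200 W = 19150 W = 25.68 hp.

25.68 hp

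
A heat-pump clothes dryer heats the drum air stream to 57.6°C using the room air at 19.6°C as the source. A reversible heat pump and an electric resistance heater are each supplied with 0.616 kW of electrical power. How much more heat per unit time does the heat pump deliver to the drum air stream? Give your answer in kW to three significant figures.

4.75 kW

In absolute terms T_C = 292.75 K and T_H = 330.75 K, so ΔT = 38.00 K.
COP_Carnot = T_H/ΔT = 330.75/38.00 = 8.704.
The heat pump delivers Q̇_H = COP × Ẇ = 5.362 kW; the resistance heater delivers Ẇ = 0.6160 kW.
Extra = (COP − 1)·Ẇ = 4.746 kW.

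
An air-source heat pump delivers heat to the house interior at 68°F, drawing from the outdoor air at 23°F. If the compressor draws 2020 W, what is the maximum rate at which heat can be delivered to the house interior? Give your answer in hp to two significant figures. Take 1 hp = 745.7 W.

32 hp

In absolute terms T_C = 268.15 K and T_H = 293.15 K, so ΔT = 25.00 K.
COP_Carnot = T_H/ΔT = 293.15/25.00 = 11.73.
Q̇_max = COP_Carnot × Ẇ = 11.73 × 2020 W = 23690 W = 31.76 hp.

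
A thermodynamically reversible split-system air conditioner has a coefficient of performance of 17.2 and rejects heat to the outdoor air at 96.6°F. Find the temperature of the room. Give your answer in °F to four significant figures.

66.04 °F

For a Carnot refrigerator COP_R = T_C/(T_H − T_C), so T_C = COP·T_H/(1 + COP).
With T_H = 309.04 K, T_C = 17.2 × 309.04/18.20 = 292.06 K.
Converting, 292.06 K = 66.04°F.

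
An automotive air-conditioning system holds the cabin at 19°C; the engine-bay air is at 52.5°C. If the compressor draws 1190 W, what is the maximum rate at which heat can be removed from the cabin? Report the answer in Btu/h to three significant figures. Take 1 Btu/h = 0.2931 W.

35400 Btu/h

In absolute terms T_C = 292.15 K and T_H = 325.65 K, so ΔT = 33.50 K.
COP_Carnot = T_C/ΔT = 292.15/33.50 = 8.721.
Q̇_max = COP_Carnot × Ẇ = 8.721 × 1190 W = 10380 W = 35410 Btu/h.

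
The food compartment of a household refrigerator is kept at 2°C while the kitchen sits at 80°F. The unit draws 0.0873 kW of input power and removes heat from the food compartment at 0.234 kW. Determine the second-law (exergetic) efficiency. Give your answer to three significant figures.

COP_actual = Q̇_C/Ẇ = 0.2340/0.08730 = 2.680.
In absolute terms T_C = 275.15 K and T_H = 299.82 K, so ΔT = 24.67 K.
COP_Carnot = T_C/ΔT = 275.15/24.67 = 11.15.
η_II = COP_actual/COP_Carnot = 2.680/11.15 = 0.2403.

0.240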